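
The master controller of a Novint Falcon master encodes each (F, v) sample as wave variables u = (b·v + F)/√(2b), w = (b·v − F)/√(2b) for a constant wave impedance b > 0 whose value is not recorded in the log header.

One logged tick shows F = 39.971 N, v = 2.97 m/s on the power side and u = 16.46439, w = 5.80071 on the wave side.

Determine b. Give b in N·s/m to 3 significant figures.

b = 28.1 N·s/m

u + w = 22.2651;  u + w = √(2b)·v, so √(2b) = 22.2651/2.97 = 7.4967.
b = (√(2b))²/2 = 56.2000/2 = 28.1000.
(Check via u − w = 2F/√(2b): u − w = 10.6637, 2F/√(2b) = 10.6637.)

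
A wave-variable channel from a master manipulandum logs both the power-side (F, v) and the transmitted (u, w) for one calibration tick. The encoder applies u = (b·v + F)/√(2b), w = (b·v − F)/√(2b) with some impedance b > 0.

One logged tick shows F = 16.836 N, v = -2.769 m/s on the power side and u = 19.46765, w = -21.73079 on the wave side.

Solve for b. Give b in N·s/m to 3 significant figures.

u + w = -2.26314;  u + w = √(2b)·v, so √(2b) = -2.26314/(-2.769) = 0.81731.
b = (√(2b))²/2 = 0.66800/2 = 0.33400.
(Check via u − w = 2F/√(2b): u − w = 41.19844, 2F/√(2b) = 41.19841.)

b = 0.334 N·s/m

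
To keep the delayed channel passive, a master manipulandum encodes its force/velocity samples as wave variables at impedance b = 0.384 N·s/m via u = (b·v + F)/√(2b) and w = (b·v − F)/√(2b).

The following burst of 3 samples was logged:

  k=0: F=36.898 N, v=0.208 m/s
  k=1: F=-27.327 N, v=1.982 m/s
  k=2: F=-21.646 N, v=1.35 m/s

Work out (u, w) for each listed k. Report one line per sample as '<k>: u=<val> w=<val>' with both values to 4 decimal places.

0: u=42.1950 w=-42.0127
1: u=-30.3141 w=32.0510
2: u=-24.1085 w=25.2915

k=0: b·v=0.384×0.208=0.0799; √(2b)=0.8764; u=(0.0799+36.898)/0.8764=42.1950, w=(0.0799−36.898)/0.8764=-42.0127
k=1: b·v=0.384×1.982=0.7611; √(2b)=0.8764; u=(0.7611+(-27.327))/0.8764=-30.3141, w=(0.7611−(-27.327))/0.8764=32.0510
k=2: b·v=0.384×1.35=0.5184; √(2b)=0.8764; u=(0.5184+(-21.646))/0.8764=-24.1085, w=(0.5184−(-21.646))/0.8764=25.2915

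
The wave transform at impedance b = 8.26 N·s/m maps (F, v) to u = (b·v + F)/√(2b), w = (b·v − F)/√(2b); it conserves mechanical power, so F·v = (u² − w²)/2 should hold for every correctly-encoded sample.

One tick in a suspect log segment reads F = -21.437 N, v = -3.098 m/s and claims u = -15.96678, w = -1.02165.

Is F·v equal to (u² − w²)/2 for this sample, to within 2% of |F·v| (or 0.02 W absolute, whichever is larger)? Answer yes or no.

F·v = (-21.437)×(-3.098) = 66.4118 W.
(u² − w²)/2 = (254.9381 − 1.0438)/2 = 126.9471 W.
|Δ| = 60.5353;  2% of max(1, |F·v|) = 1.3282.

no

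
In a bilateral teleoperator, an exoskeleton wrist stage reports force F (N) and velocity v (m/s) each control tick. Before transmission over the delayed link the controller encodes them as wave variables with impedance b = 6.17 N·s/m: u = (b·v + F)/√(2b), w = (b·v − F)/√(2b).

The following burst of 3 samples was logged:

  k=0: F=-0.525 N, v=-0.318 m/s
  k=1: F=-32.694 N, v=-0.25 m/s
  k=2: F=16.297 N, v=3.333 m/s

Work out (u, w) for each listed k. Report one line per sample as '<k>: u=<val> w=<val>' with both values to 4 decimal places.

0: u=-0.7080 w=-0.4091
1: u=-9.7461 w=8.8679
2: u=10.4934 w=1.2149

k=0: b·v=6.17×(-0.318)=-1.9621; √(2b)=3.5128; u=(-1.9621+(-0.525))/3.5128=-0.7080, w=(-1.9621−(-0.525))/3.5128=-0.4091
k=1: b·v=6.17×(-0.25)=-1.5425; √(2b)=3.5128; u=(-1.5425+(-32.694))/3.5128=-9.7461, w=(-1.5425−(-32.694))/3.5128=8.8679
k=2: b·v=6.17×3.333=20.5646; √(2b)=3.5128; u=(20.5646+16.297)/3.5128=10.4934, w=(20.5646−16.297)/3.5128=1.2149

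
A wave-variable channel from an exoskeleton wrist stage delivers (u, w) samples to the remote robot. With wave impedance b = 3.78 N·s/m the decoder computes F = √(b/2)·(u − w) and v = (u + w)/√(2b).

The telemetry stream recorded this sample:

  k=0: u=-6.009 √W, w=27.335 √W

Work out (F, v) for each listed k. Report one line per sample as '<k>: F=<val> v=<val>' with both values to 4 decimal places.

0: F=-45.8404 v=7.7562

k=0: u−w=-33.3440, u+w=21.3260; √(b/2)=1.3748, √(2b)=2.7495; F=1.3748×(-33.344)=-45.8404, v=21.3260/2.7495=7.7562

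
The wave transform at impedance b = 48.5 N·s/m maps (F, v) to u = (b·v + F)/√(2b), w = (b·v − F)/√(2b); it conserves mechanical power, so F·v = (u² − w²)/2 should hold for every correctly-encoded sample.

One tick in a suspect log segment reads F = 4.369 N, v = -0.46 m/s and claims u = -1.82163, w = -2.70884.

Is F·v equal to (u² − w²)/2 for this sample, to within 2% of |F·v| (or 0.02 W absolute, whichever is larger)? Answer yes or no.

yes

F·v = 4.369×(-0.46) = -2.00974 W.
(u² − w²)/2 = (3.31834 − 7.33781)/2 = -2.00974 W.
|Δ| = 0.00000;  2% of max(1, |F·v|) = 0.04019.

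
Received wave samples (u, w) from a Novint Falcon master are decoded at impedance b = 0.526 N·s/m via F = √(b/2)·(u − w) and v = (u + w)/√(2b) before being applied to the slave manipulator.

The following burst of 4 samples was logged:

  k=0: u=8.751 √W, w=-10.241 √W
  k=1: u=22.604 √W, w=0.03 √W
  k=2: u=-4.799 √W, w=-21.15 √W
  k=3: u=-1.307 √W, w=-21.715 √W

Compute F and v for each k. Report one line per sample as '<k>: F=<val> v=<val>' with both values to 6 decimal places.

0: F=9.739767 v=-1.452708
1: F=11.576743 v=22.067516
2: F=8.385369 v=-25.299548
3: F=10.465942 v=-22.445805

k=0: u−w=18.992000, u+w=-1.490000; √(b/2)=0.512835, √(2b)=1.025671; F=0.512835×18.992=9.739767, v=-1.490000/1.025671=-1.452708
k=1: u−w=22.574000, u+w=22.634000; √(b/2)=0.512835, √(2b)=1.025671; F=0.512835×22.574=11.576743, v=22.634000/1.025671=22.067516
k=2: u−w=16.351000, u+w=-25.949000; √(b/2)=0.512835, √(2b)=1.025671; F=0.512835×16.351=8.385369, v=-25.949000/1.025671=-25.299548
k=3: u−w=20.408000, u+w=-23.022000; √(b/2)=0.512835, √(2b)=1.025671; F=0.512835×20.408=10.465942, v=-23.022000/1.025671=-22.445805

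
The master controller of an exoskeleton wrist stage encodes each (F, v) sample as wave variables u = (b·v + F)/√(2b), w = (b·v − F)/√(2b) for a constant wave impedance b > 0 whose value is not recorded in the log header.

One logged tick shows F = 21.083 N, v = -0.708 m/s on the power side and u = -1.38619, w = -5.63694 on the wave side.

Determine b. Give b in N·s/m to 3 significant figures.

u + w = -7.02313;  u + w = √(2b)·v, so √(2b) = -7.02313/(-0.708) = 9.91968.
b = (√(2b))²/2 = 98.39995/2 = 49.19998.
(Check via u − w = 2F/√(2b): u − w = 4.25075, 2F/√(2b) = 4.25074.)

b = 49.2 N·s/m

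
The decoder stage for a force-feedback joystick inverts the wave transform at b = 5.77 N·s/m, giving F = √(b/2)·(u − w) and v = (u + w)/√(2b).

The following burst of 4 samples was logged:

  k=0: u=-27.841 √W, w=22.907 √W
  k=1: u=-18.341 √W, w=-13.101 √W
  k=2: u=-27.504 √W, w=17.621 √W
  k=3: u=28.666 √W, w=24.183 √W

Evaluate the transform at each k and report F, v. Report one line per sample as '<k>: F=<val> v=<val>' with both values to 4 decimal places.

k=0: u−w=-50.7480, u+w=-4.9340; √(b/2)=1.6985, √(2b)=3.3971; F=1.6985×(-50.748)=-86.1969, v=-4.9340/3.3971=-1.4524
k=1: u−w=-5.2400, u+w=-31.4420; √(b/2)=1.6985, √(2b)=3.3971; F=1.6985×(-5.24)=-8.9003, v=-31.4420/3.3971=-9.2557
k=2: u−w=-45.1250, u+w=-9.8830; √(b/2)=1.6985, √(2b)=3.3971; F=1.6985×(-45.125)=-76.6461, v=-9.8830/3.3971=-2.9093
k=3: u−w=4.4830, u+w=52.8490; √(b/2)=1.6985, √(2b)=3.3971; F=1.6985×4.483=7.6145, v=52.8490/3.3971=15.5573

0: F=-86.1969 v=-1.4524
1: F=-8.9003 v=-9.2557
2: F=-76.6461 v=-2.9093
3: F=7.6145 v=15.5573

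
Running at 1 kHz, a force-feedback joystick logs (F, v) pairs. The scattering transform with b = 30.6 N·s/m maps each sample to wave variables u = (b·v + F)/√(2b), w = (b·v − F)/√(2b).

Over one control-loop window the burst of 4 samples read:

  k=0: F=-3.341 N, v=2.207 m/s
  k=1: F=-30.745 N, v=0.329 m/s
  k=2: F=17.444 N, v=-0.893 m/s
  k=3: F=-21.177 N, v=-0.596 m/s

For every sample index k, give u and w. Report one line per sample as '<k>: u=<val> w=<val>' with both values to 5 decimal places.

k=0: b·v=30.6×2.207=67.53420; √(2b)=7.82304; u=(67.53420+(-3.341))/7.82304=8.20566, w=(67.53420−(-3.341))/7.82304=9.05980
k=1: b·v=30.6×0.329=10.06740; √(2b)=7.82304; u=(10.06740+(-30.745))/7.82304=-2.64317, w=(10.06740−(-30.745))/7.82304=5.21695
k=2: b·v=30.6×(-0.893)=-27.32580; √(2b)=7.82304; u=(-27.32580+17.444)/7.82304=-1.26317, w=(-27.32580−17.444)/7.82304=-5.72281
k=3: b·v=30.6×(-0.596)=-18.23760; √(2b)=7.82304; u=(-18.23760+(-21.177))/7.82304=-5.03827, w=(-18.23760−(-21.177))/7.82304=0.37574

0: u=8.20566 w=9.05980
1: u=-2.64317 w=5.21695
2: u=-1.26317 w=-5.72281
3: u=-5.03827 w=0.37574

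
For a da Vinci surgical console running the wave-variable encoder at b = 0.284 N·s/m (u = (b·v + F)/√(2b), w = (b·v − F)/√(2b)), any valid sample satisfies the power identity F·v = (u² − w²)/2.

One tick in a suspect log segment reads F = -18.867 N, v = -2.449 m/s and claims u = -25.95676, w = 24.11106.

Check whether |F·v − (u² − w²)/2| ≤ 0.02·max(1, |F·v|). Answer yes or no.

yes

F·v = (-18.867)×(-2.449) = 46.20528 W.
(u² − w²)/2 = (673.75339 − 581.34321)/2 = 46.20509 W.
|Δ| = 0.00020;  2% of max(1, |F·v|) = 0.92411.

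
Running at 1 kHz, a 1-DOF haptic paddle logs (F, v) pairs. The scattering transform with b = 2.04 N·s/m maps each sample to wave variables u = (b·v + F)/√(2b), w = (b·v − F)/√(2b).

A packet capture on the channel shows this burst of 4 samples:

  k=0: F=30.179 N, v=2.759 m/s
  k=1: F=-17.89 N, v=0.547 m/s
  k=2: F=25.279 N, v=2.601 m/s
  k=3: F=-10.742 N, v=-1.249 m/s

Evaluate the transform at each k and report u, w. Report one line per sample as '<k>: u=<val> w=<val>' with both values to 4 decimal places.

0: u=17.7273 w=-12.1544
1: u=-8.3044 w=9.4093
2: u=15.1419 w=-9.8881
3: u=-6.5795 w=4.0567

k=0: b·v=2.04×2.759=5.6284; √(2b)=2.0199; u=(5.6284+30.179)/2.0199=17.7273, w=(5.6284−30.179)/2.0199=-12.1544
k=1: b·v=2.04×0.547=1.1159; √(2b)=2.0199; u=(1.1159+(-17.89))/2.0199=-8.3044, w=(1.1159−(-17.89))/2.0199=9.4093
k=2: b·v=2.04×2.601=5.3060; √(2b)=2.0199; u=(5.3060+25.279)/2.0199=15.1419, w=(5.3060−25.279)/2.0199=-9.8881
k=3: b·v=2.04×(-1.249)=-2.5480; √(2b)=2.0199; u=(-2.5480+(-10.742))/2.0199=-6.5795, w=(-2.5480−(-10.742))/2.0199=4.0567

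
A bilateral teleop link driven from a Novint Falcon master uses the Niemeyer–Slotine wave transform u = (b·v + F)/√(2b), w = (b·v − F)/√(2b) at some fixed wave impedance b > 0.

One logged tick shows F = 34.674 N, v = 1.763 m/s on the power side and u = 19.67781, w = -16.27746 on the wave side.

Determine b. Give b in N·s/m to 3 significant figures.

u + w = 3.4003;  u + w = √(2b)·v, so √(2b) = 3.4003/1.763 = 1.9287.
b = (√(2b))²/2 = 3.7200/2 = 1.8600.
(Check via u − w = 2F/√(2b): u − w = 35.9553, 2F/√(2b) = 35.9553.)

b = 1.86 N·s/m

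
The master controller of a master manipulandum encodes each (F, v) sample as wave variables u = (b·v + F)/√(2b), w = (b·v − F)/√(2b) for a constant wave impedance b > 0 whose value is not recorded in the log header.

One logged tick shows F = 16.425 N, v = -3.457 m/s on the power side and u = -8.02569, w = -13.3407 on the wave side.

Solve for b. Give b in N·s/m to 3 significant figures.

b = 19.1 N·s/m

u + w = -21.36639;  u + w = √(2b)·v, so √(2b) = -21.36639/(-3.457) = 6.18062.
b = (√(2b))²/2 = 38.20002/2 = 19.10001.
(Check via u − w = 2F/√(2b): u − w = 5.31501, 2F/√(2b) = 5.31500.)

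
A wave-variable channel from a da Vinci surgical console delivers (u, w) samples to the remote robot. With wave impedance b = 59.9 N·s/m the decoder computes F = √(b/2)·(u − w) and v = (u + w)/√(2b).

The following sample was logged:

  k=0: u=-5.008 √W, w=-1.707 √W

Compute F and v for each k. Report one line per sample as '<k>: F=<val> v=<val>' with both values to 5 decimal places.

0: F=-18.06525 v=-0.61350

k=0: u−w=-3.30100, u+w=-6.71500; √(b/2)=5.47266, √(2b)=10.94532; F=5.47266×(-3.301)=-18.06525, v=-6.71500/10.94532=-0.61350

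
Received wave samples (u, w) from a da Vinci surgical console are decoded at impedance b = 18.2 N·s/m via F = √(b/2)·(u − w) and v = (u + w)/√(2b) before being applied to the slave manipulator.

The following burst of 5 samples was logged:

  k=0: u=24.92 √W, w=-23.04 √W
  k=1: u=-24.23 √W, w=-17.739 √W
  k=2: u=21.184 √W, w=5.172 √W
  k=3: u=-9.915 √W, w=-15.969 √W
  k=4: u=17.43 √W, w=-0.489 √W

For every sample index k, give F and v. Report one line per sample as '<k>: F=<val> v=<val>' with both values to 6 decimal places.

0: F=144.677125 v=0.311607
1: F=-19.580884 v=-6.956294
2: F=48.302129 v=4.368464
3: F=18.262621 v=-4.290231
4: F=54.054825 v=2.807943

k=0: u−w=47.960000, u+w=1.880000; √(b/2)=3.016621, √(2b)=6.033241; F=3.016621×47.96=144.677125, v=1.880000/6.033241=0.311607
k=1: u−w=-6.491000, u+w=-41.969000; √(b/2)=3.016621, √(2b)=6.033241; F=3.016621×(-6.491)=-19.580884, v=-41.969000/6.033241=-6.956294
k=2: u−w=16.012000, u+w=26.356000; √(b/2)=3.016621, √(2b)=6.033241; F=3.016621×16.012=48.302129, v=26.356000/6.033241=4.368464
k=3: u−w=6.054000, u+w=-25.884000; √(b/2)=3.016621, √(2b)=6.033241; F=3.016621×6.054=18.262621, v=-25.884000/6.033241=-4.290231
k=4: u−w=17.919000, u+w=16.941000; √(b/2)=3.016621, √(2b)=6.033241; F=3.016621×17.919=54.054825, v=16.941000/6.033241=2.807943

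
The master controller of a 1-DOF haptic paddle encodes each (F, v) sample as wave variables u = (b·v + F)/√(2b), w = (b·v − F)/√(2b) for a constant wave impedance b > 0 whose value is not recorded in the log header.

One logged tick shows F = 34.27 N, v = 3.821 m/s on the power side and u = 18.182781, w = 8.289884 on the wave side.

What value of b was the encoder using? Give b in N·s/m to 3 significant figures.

u + w = 26.472665;  u + w = √(2b)·v, so √(2b) = 26.472665/3.821 = 6.928203.
b = (√(2b))²/2 = 48.000002/2 = 24.000001.
(Check via u − w = 2F/√(2b): u − w = 9.892897, 2F/√(2b) = 9.892897.)

b = 24 N·s/m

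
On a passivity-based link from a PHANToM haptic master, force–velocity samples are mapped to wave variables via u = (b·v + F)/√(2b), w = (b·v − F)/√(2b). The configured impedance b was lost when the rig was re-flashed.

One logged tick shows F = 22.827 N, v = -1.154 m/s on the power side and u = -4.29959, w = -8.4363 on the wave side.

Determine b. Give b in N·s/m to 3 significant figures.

b = 60.9 N·s/m

u + w = -12.7359;  u + w = √(2b)·v, so √(2b) = -12.7359/(-1.154) = 11.0363.
b = (√(2b))²/2 = 121.7999/2 = 60.9000.
(Check via u − w = 2F/√(2b): u − w = 4.1367, 2F/√(2b) = 4.1367.)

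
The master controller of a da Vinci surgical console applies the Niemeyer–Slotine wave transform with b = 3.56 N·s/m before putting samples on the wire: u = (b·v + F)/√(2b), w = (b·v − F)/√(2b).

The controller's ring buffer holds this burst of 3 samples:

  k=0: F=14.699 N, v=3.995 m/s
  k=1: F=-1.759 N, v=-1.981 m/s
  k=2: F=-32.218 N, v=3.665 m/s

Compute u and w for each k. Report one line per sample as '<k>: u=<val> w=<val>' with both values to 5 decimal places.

0: u=10.83868 w=-0.17869
1: u=-3.30220 w=-1.98377
2: u=-7.18449 w=16.96393

k=0: b·v=3.56×3.995=14.22220; √(2b)=2.66833; u=(14.22220+14.699)/2.66833=10.83868, w=(14.22220−14.699)/2.66833=-0.17869
k=1: b·v=3.56×(-1.981)=-7.05236; √(2b)=2.66833; u=(-7.05236+(-1.759))/2.66833=-3.30220, w=(-7.05236−(-1.759))/2.66833=-1.98377
k=2: b·v=3.56×3.665=13.04740; √(2b)=2.66833; u=(13.04740+(-32.218))/2.66833=-7.18449, w=(13.04740−(-32.218))/2.66833=16.96393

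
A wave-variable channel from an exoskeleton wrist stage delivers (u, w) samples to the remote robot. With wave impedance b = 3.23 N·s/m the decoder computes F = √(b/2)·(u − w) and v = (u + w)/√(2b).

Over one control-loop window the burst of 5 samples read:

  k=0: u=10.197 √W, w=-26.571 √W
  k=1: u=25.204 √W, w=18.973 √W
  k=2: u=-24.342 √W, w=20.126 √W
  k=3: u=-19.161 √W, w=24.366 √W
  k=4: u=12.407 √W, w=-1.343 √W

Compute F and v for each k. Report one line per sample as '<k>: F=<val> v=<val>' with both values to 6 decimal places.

k=0: u−w=36.768000, u+w=-16.374000; √(b/2)=1.270827, √(2b)=2.541653; F=1.270827×36.768=46.725749, v=-16.374000/2.541653=-6.442264
k=1: u−w=6.231000, u+w=44.177000; √(b/2)=1.270827, √(2b)=2.541653; F=1.270827×6.231=7.918520, v=44.177000/2.541653=17.381208
k=2: u−w=-44.468000, u+w=-4.216000; √(b/2)=1.270827, √(2b)=2.541653; F=1.270827×(-44.468)=-56.511113, v=-4.216000/2.541653=-1.658763
k=3: u−w=-43.527000, u+w=5.205000; √(b/2)=1.270827, √(2b)=2.541653; F=1.270827×(-43.527)=-55.315265, v=5.205000/2.541653=2.047880
k=4: u−w=13.750000, u+w=11.064000; √(b/2)=1.270827, √(2b)=2.541653; F=1.270827×13.75=17.473864, v=11.064000/2.541653=4.353073

0: F=46.725749 v=-6.442264
1: F=7.918520 v=17.381208
2: F=-56.511113 v=-1.658763
3: F=-55.315265 v=2.047880
4: F=17.473864 v=4.353073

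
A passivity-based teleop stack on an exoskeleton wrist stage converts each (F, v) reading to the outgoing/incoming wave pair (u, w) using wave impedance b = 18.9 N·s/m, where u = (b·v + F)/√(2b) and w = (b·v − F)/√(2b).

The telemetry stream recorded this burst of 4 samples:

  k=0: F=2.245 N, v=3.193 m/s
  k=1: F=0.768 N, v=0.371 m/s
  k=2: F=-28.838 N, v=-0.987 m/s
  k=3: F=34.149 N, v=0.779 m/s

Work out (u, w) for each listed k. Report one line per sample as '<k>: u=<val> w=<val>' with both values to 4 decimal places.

k=0: b·v=18.9×3.193=60.3477; √(2b)=6.1482; u=(60.3477+2.245)/6.1482=10.1807, w=(60.3477−2.245)/6.1482=9.4504
k=1: b·v=18.9×0.371=7.0119; √(2b)=6.1482; u=(7.0119+0.768)/6.1482=1.2654, w=(7.0119−0.768)/6.1482=1.0156
k=2: b·v=18.9×(-0.987)=-18.6543; √(2b)=6.1482; u=(-18.6543+(-28.838))/6.1482=-7.7246, w=(-18.6543−(-28.838))/6.1482=1.6564
k=3: b·v=18.9×0.779=14.7231; √(2b)=6.1482; u=(14.7231+34.149)/6.1482=7.9490, w=(14.7231−34.149)/6.1482=-3.1596

0: u=10.1807 w=9.4504
1: u=1.2654 w=1.0156
2: u=-7.7246 w=1.6564
3: u=7.9490 w=-3.1596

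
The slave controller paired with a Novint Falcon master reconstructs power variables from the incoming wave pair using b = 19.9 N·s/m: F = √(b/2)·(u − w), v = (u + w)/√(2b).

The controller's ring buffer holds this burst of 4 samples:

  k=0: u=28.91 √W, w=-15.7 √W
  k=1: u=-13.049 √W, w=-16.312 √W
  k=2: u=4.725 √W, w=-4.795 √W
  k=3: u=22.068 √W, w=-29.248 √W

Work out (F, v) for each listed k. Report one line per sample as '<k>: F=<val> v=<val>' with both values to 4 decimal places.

k=0: u−w=44.6100, u+w=13.2100; √(b/2)=3.1544, √(2b)=6.3087; F=3.1544×44.61=140.7161, v=13.2100/6.3087=2.0939
k=1: u−w=3.2630, u+w=-29.3610; √(b/2)=3.1544, √(2b)=6.3087; F=3.1544×3.263=10.2927, v=-29.3610/6.3087=-4.6540
k=2: u−w=9.5200, u+w=-0.0700; √(b/2)=3.1544, √(2b)=6.3087; F=3.1544×9.52=30.0295, v=-0.0700/6.3087=-0.0111
k=3: u−w=51.3160, u+w=-7.1800; √(b/2)=3.1544, √(2b)=6.3087; F=3.1544×51.316=161.8692, v=-7.1800/6.3087=-1.1381

0: F=140.7161 v=2.0939
1: F=10.2927 v=-4.6540
2: F=30.0295 v=-0.0111
3: F=161.8692 v=-1.1381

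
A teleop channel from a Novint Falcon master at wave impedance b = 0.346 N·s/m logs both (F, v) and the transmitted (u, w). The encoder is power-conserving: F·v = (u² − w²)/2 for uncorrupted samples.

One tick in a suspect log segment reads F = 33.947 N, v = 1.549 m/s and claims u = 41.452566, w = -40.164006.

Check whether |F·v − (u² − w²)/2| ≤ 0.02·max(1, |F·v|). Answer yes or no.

yes

F·v = 33.947×1.549 = 52.583903 W.
(u² − w²)/2 = (1718.315228 − 1613.147378)/2 = 52.583925 W.
|Δ| = 0.000022;  2% of max(1, |F·v|) = 1.051678.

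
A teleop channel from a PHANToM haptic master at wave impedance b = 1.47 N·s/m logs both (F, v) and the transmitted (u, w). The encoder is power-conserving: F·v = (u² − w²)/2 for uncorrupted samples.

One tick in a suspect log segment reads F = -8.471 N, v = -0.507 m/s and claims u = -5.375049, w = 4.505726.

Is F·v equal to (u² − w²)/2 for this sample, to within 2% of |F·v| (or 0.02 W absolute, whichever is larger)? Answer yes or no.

yes

F·v = (-8.471)×(-0.507) = 4.294797 W.
(u² − w²)/2 = (28.891152 − 20.301567)/2 = 4.294792 W.
|Δ| = 0.000005;  2% of max(1, |F·v|) = 0.085896.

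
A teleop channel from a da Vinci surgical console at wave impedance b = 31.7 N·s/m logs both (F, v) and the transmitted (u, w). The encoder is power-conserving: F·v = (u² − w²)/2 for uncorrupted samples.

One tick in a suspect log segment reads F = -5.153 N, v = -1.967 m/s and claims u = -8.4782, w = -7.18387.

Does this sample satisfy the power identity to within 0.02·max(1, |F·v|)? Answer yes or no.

yes

F·v = (-5.153)×(-1.967) = 10.13595 W.
(u² − w²)/2 = (71.87988 − 51.60799)/2 = 10.13594 W.
|Δ| = 0.00001;  2% of max(1, |F·v|) = 0.20272.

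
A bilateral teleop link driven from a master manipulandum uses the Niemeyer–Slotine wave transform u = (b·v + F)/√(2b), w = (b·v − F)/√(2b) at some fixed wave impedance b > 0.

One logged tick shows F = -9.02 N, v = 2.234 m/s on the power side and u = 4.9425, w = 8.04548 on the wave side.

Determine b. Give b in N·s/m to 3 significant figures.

b = 16.9 N·s/m

u + w = 12.9880;  u + w = √(2b)·v, so √(2b) = 12.9880/2.234 = 5.8138.
b = (√(2b))²/2 = 33.8000/2 = 16.9000.
(Check via u − w = 2F/√(2b): u − w = -3.1030, 2F/√(2b) = -3.1030.)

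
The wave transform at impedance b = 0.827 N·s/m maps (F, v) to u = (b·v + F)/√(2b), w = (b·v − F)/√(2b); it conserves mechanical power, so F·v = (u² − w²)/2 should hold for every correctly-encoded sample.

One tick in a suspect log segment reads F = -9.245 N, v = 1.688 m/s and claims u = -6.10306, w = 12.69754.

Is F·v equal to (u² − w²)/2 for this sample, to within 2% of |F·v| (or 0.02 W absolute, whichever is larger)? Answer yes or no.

no

F·v = (-9.245)×1.688 = -15.6056 W.
(u² − w²)/2 = (37.2473 − 161.2275)/2 = -61.9901 W.
|Δ| = 46.3845;  2% of max(1, |F·v|) = 0.3121.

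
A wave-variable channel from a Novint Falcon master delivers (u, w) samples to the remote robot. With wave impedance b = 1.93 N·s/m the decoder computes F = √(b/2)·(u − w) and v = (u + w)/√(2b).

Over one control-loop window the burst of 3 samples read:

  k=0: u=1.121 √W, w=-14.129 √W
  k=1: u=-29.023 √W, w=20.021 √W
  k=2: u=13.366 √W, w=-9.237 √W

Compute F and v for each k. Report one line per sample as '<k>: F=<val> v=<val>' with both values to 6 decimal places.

0: F=14.980748 v=-6.620898
1: F=-48.178086 v=-4.581897
2: F=22.203924 v=2.101606

k=0: u−w=15.250000, u+w=-13.008000; √(b/2)=0.982344, √(2b)=1.964688; F=0.982344×15.25=14.980748, v=-13.008000/1.964688=-6.620898
k=1: u−w=-49.044000, u+w=-9.002000; √(b/2)=0.982344, √(2b)=1.964688; F=0.982344×(-49.044)=-48.178086, v=-9.002000/1.964688=-4.581897
k=2: u−w=22.603000, u+w=4.129000; √(b/2)=0.982344, √(2b)=1.964688; F=0.982344×22.603=22.203924, v=4.129000/1.964688=2.101606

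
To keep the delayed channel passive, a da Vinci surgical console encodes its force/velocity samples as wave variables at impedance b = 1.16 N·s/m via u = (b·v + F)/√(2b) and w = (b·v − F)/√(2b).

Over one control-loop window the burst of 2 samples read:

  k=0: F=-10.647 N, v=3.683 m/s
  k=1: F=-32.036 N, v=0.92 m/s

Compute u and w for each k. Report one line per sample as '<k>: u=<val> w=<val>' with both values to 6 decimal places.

k=0: b·v=1.16×3.683=4.272280; √(2b)=1.523155; u=(4.272280+(-10.647))/1.523155=-4.185209, w=(4.272280−(-10.647))/1.523155=9.794987
k=1: b·v=1.16×0.92=1.067200; √(2b)=1.523155; u=(1.067200+(-32.036))/1.523155=-20.332013, w=(1.067200−(-32.036))/1.523155=21.733316

0: u=-4.185209 w=9.794987
1: u=-20.332013 w=21.733316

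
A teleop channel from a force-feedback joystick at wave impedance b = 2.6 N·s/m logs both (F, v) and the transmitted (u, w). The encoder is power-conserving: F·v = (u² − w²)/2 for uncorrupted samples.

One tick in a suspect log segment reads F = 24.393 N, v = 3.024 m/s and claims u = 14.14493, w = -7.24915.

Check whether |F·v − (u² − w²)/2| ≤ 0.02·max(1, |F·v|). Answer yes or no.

F·v = 24.393×3.024 = 73.7644 W.
(u² − w²)/2 = (200.0790 − 52.5502)/2 = 73.7644 W.
|Δ| = 0.0000;  2% of max(1, |F·v|) = 1.4753.

yes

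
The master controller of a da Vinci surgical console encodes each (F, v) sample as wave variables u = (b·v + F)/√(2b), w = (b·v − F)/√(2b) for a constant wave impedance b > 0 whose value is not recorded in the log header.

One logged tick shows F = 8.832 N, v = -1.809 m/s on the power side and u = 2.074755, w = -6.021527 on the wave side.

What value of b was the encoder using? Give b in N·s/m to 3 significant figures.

b = 2.38 N·s/m

u + w = -3.946772;  u + w = √(2b)·v, so √(2b) = -3.946772/(-1.809) = 2.181742.
b = (√(2b))²/2 = 4.760000/2 = 2.380000.
(Check via u − w = 2F/√(2b): u − w = 8.096282, 2F/√(2b) = 8.096281.)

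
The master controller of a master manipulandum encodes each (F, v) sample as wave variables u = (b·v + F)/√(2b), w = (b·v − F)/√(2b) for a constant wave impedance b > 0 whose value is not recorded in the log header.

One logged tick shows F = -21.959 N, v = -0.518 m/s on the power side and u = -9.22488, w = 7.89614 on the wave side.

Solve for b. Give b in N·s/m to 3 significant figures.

b = 3.29 N·s/m

u + w = -1.32874;  u + w = √(2b)·v, so √(2b) = -1.32874/(-0.518) = 2.56514.
b = (√(2b))²/2 = 6.57992/2 = 3.28996.
(Check via u − w = 2F/√(2b): u − w = -17.12102, 2F/√(2b) = -17.12113.)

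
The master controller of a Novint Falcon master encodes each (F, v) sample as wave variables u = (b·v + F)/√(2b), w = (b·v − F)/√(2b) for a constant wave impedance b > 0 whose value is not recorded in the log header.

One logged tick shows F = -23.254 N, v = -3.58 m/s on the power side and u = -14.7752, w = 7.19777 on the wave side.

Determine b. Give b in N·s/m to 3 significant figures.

b = 2.24 N·s/m

u + w = -7.5774;  u + w = √(2b)·v, so √(2b) = -7.5774/(-3.58) = 2.1166.
b = (√(2b))²/2 = 4.4800/2 = 2.2400.
(Check via u − w = 2F/√(2b): u − w = -21.9730, 2F/√(2b) = -21.9730.)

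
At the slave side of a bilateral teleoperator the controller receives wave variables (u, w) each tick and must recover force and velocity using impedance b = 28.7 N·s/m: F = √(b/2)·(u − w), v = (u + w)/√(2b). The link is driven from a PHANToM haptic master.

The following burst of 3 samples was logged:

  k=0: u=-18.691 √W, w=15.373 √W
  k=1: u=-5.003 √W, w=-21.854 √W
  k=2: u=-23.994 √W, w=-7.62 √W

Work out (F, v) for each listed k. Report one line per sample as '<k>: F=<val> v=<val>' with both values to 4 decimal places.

0: F=-129.0392 v=-0.4379
1: F=63.8339 v=-3.5449
2: F=-62.0270 v=-4.1728

k=0: u−w=-34.0640, u+w=-3.3180; √(b/2)=3.7881, √(2b)=7.5763; F=3.7881×(-34.064)=-129.0392, v=-3.3180/7.5763=-0.4379
k=1: u−w=16.8510, u+w=-26.8570; √(b/2)=3.7881, √(2b)=7.5763; F=3.7881×16.851=63.8339, v=-26.8570/7.5763=-3.5449
k=2: u−w=-16.3740, u+w=-31.6140; √(b/2)=3.7881, √(2b)=7.5763; F=3.7881×(-16.374)=-62.0270, v=-31.6140/7.5763=-4.1728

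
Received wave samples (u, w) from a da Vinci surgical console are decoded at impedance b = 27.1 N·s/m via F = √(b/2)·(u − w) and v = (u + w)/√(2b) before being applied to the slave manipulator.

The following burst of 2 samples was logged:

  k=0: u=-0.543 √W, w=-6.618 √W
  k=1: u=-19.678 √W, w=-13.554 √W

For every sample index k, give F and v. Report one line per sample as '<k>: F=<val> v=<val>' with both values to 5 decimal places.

0: F=22.36227 v=-0.97269
1: F=-22.54264 v=-4.51395

k=0: u−w=6.07500, u+w=-7.16100; √(b/2)=3.68103, √(2b)=7.36206; F=3.68103×6.075=22.36227, v=-7.16100/7.36206=-0.97269
k=1: u−w=-6.12400, u+w=-33.23200; √(b/2)=3.68103, √(2b)=7.36206; F=3.68103×(-6.124)=-22.54264, v=-33.23200/7.36206=-4.51395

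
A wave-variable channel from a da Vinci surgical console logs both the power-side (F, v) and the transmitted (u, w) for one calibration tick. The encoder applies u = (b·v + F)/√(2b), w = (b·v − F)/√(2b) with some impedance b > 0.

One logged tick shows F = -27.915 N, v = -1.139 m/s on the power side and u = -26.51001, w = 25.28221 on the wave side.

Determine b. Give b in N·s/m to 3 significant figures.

b = 0.581 N·s/m

u + w = -1.22780;  u + w = √(2b)·v, so √(2b) = -1.22780/(-1.139) = 1.07796.
b = (√(2b))²/2 = 1.16200/2 = 0.58100.
(Check via u − w = 2F/√(2b): u − w = -51.79222, 2F/√(2b) = -51.79212.)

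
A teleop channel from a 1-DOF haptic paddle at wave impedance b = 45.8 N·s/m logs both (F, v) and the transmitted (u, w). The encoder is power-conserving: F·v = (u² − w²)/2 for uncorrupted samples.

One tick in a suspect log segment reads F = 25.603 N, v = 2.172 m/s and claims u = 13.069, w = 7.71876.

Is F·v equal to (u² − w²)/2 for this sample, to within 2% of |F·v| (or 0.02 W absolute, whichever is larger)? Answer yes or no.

yes

F·v = 25.603×2.172 = 55.60972 W.
(u² − w²)/2 = (170.79876 − 59.57926)/2 = 55.60975 W.
|Δ| = 0.00004;  2% of max(1, |F·v|) = 1.11219.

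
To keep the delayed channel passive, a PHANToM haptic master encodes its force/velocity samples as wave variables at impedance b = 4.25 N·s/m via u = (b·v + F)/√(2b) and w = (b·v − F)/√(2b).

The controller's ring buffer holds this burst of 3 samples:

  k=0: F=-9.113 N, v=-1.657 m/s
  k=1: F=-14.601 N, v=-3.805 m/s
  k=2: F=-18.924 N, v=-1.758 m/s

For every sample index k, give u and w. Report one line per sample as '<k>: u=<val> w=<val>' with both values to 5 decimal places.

0: u=-5.54121 w=0.71026
1: u=-10.55479 w=-0.53859
2: u=-9.05358 w=3.92818

k=0: b·v=4.25×(-1.657)=-7.04225; √(2b)=2.91548; u=(-7.04225+(-9.113))/2.91548=-5.54121, w=(-7.04225−(-9.113))/2.91548=0.71026
k=1: b·v=4.25×(-3.805)=-16.17125; √(2b)=2.91548; u=(-16.17125+(-14.601))/2.91548=-10.55479, w=(-16.17125−(-14.601))/2.91548=-0.53859
k=2: b·v=4.25×(-1.758)=-7.47150; √(2b)=2.91548; u=(-7.47150+(-18.924))/2.91548=-9.05358, w=(-7.47150−(-18.924))/2.91548=3.92818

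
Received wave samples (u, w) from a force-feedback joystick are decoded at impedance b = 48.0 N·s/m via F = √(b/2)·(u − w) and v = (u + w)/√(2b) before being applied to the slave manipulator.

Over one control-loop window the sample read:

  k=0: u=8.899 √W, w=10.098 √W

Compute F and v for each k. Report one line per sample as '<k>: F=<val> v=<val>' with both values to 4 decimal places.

k=0: u−w=-1.1990, u+w=18.9970; √(b/2)=4.8990, √(2b)=9.7980; F=4.8990×(-1.199)=-5.8739, v=18.9970/9.7980=1.9389

0: F=-5.8739 v=1.9389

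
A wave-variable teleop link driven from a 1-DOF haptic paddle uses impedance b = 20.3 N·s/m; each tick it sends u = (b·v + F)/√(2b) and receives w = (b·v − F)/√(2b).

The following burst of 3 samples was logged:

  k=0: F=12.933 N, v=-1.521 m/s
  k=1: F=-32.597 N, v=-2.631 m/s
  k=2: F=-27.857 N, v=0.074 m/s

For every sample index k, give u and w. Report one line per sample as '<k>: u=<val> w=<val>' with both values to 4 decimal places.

k=0: b·v=20.3×(-1.521)=-30.8763; √(2b)=6.3718; u=(-30.8763+12.933)/6.3718=-2.8160, w=(-30.8763−12.933)/6.3718=-6.8755
k=1: b·v=20.3×(-2.631)=-53.4093; √(2b)=6.3718; u=(-53.4093+(-32.597))/6.3718=-13.4979, w=(-53.4093−(-32.597))/6.3718=-3.2663
k=2: b·v=20.3×0.074=1.5022; √(2b)=6.3718; u=(1.5022+(-27.857))/6.3718=-4.1362, w=(1.5022−(-27.857))/6.3718=4.6077

0: u=-2.8160 w=-6.8755
1: u=-13.4979 w=-3.2663
2: u=-4.1362 w=4.6077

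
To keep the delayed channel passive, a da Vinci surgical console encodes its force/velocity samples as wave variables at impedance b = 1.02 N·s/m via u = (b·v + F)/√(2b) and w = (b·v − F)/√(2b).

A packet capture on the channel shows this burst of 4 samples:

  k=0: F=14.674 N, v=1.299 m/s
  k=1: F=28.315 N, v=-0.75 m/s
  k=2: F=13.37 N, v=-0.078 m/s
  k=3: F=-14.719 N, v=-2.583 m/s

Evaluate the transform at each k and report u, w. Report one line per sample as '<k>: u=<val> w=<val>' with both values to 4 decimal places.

0: u=11.2015 w=-9.3462
1: u=19.2889 w=-20.3601
2: u=9.3052 w=-9.4166
3: u=-12.1500 w=8.4607

k=0: b·v=1.02×1.299=1.3250; √(2b)=1.4283; u=(1.3250+14.674)/1.4283=11.2015, w=(1.3250−14.674)/1.4283=-9.3462
k=1: b·v=1.02×(-0.75)=-0.7650; √(2b)=1.4283; u=(-0.7650+28.315)/1.4283=19.2889, w=(-0.7650−28.315)/1.4283=-20.3601
k=2: b·v=1.02×(-0.078)=-0.0796; √(2b)=1.4283; u=(-0.0796+13.37)/1.4283=9.3052, w=(-0.0796−13.37)/1.4283=-9.4166
k=3: b·v=1.02×(-2.583)=-2.6347; √(2b)=1.4283; u=(-2.6347+(-14.719))/1.4283=-12.1500, w=(-2.6347−(-14.719))/1.4283=8.4607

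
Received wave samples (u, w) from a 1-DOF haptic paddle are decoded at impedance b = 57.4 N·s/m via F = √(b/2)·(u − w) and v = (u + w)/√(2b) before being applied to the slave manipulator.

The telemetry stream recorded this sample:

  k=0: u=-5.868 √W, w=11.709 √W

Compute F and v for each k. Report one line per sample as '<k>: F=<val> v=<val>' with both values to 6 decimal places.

k=0: u−w=-17.577000, u+w=5.841000; √(b/2)=5.357238, √(2b)=10.714476; F=5.357238×(-17.577)=-94.164174, v=5.841000/10.714476=0.545150

0: F=-94.164174 v=0.545150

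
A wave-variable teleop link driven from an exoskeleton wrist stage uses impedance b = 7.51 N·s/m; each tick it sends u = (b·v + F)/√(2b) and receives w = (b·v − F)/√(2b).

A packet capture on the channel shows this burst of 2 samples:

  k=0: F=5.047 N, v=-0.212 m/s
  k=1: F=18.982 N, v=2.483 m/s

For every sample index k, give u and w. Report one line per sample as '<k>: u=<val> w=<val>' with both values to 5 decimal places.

k=0: b·v=7.51×(-0.212)=-1.59212; √(2b)=3.87556; u=(-1.59212+5.047)/3.87556=0.89145, w=(-1.59212−5.047)/3.87556=-1.71307
k=1: b·v=7.51×2.483=18.64733; √(2b)=3.87556; u=(18.64733+18.982)/3.87556=9.70938, w=(18.64733−18.982)/3.87556=-0.08635

0: u=0.89145 w=-1.71307
1: u=9.70938 w=-0.08635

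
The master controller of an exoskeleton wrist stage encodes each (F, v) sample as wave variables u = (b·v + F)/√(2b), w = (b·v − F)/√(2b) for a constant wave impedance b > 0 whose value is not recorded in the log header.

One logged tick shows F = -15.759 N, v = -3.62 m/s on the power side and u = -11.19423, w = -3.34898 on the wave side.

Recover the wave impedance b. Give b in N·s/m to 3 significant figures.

b = 8.07 N·s/m

u + w = -14.54321;  u + w = √(2b)·v, so √(2b) = -14.54321/(-3.62) = 4.01746.
b = (√(2b))²/2 = 16.14000/2 = 8.07000.
(Check via u − w = 2F/√(2b): u − w = -7.84525, 2F/√(2b) = -7.84525.)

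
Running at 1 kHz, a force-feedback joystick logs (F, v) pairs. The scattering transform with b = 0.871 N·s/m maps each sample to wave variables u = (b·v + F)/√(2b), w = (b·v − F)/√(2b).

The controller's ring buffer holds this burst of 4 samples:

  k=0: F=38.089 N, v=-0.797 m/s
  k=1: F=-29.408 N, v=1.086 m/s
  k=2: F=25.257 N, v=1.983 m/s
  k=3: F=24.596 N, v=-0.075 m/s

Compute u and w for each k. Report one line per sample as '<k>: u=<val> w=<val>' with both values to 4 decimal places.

k=0: b·v=0.871×(-0.797)=-0.6942; √(2b)=1.3198; u=(-0.6942+38.089)/1.3198=28.3327, w=(-0.6942−38.089)/1.3198=-29.3846
k=1: b·v=0.871×1.086=0.9459; √(2b)=1.3198; u=(0.9459+(-29.408))/1.3198=-21.5647, w=(0.9459−(-29.408))/1.3198=22.9980
k=2: b·v=0.871×1.983=1.7272; √(2b)=1.3198; u=(1.7272+25.257)/1.3198=20.4449, w=(1.7272−25.257)/1.3198=-17.8277
k=3: b·v=0.871×(-0.075)=-0.0653; √(2b)=1.3198; u=(-0.0653+24.596)/1.3198=18.5860, w=(-0.0653−24.596)/1.3198=-18.6850

0: u=28.3327 w=-29.3846
1: u=-21.5647 w=22.9980
2: u=20.4449 w=-17.8277
3: u=18.5860 w=-18.6850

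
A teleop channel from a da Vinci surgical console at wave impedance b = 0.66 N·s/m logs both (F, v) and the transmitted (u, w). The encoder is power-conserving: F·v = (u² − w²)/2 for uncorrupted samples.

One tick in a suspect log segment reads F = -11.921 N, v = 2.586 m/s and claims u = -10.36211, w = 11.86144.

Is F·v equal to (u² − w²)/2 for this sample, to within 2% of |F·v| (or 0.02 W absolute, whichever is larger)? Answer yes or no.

no

F·v = (-11.921)×2.586 = -30.82771 W.
(u² − w²)/2 = (107.37332 − 140.69376)/2 = -16.66022 W.
|Δ| = 14.16749;  2% of max(1, |F·v|) = 0.61655.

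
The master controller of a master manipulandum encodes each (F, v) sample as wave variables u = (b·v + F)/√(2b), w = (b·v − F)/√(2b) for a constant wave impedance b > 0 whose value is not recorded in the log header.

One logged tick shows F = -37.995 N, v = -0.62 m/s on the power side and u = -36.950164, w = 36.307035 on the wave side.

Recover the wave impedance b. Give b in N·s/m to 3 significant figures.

u + w = -0.643129;  u + w = √(2b)·v, so √(2b) = -0.643129/(-0.62) = 1.037305.
b = (√(2b))²/2 = 1.076001/2 = 0.538001.
(Check via u − w = 2F/√(2b): u − w = -73.257199, 2F/√(2b) = -73.257154.)

b = 0.538 N·s/m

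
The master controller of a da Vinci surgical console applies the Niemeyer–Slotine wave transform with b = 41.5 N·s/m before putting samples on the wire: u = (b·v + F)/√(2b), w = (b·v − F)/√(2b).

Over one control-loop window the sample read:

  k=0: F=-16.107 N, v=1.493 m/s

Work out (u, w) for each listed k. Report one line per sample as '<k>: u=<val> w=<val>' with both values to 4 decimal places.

0: u=5.0330 w=8.5689

k=0: b·v=41.5×1.493=61.9595; √(2b)=9.1104; u=(61.9595+(-16.107))/9.1104=5.0330, w=(61.9595−(-16.107))/9.1104=8.5689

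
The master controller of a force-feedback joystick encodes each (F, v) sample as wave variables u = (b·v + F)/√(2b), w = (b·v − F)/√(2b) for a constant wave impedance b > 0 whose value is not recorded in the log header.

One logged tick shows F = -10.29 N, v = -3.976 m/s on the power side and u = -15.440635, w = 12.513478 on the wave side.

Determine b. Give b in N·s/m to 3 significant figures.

u + w = -2.927157;  u + w = √(2b)·v, so √(2b) = -2.927157/(-3.976) = 0.736206.
b = (√(2b))²/2 = 0.542000/2 = 0.271000.
(Check via u − w = 2F/√(2b): u − w = -27.954113, 2F/√(2b) = -27.954114.)

b = 0.271 N·s/m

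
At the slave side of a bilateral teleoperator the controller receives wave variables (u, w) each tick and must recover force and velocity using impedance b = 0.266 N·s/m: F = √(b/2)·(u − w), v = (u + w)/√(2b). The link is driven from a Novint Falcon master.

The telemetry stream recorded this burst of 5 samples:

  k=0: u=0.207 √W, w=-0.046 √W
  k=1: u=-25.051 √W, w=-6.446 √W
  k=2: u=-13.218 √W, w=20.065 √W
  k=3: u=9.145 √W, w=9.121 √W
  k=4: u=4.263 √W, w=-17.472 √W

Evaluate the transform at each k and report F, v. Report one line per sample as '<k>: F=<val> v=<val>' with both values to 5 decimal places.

0: F=0.09227 v=0.22073
1: F=-6.78509 v=-43.18306
2: F=-12.13803 v=9.38738
3: F=0.00875 v=25.04307
4: F=7.92657 v=-18.10982

k=0: u−w=0.25300, u+w=0.16100; √(b/2)=0.36469, √(2b)=0.72938; F=0.36469×0.253=0.09227, v=0.16100/0.72938=0.22073
k=1: u−w=-18.60500, u+w=-31.49700; √(b/2)=0.36469, √(2b)=0.72938; F=0.36469×(-18.605)=-6.78509, v=-31.49700/0.72938=-43.18306
k=2: u−w=-33.28300, u+w=6.84700; √(b/2)=0.36469, √(2b)=0.72938; F=0.36469×(-33.283)=-12.13803, v=6.84700/0.72938=9.38738
k=3: u−w=0.02400, u+w=18.26600; √(b/2)=0.36469, √(2b)=0.72938; F=0.36469×0.024=0.00875, v=18.26600/0.72938=25.04307
k=4: u−w=21.73500, u+w=-13.20900; √(b/2)=0.36469, √(2b)=0.72938; F=0.36469×21.735=7.92657, v=-13.20900/0.72938=-18.10982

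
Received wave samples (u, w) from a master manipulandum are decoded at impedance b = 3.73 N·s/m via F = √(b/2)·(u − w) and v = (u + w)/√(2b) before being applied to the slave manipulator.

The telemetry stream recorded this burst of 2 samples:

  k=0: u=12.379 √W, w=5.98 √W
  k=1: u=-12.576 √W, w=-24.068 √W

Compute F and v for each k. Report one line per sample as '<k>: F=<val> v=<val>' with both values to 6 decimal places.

0: F=8.738795 v=6.721707
1: F=15.694050 v=-13.416322

k=0: u−w=6.399000, u+w=18.359000; √(b/2)=1.365650, √(2b)=2.731300; F=1.365650×6.399=8.738795, v=18.359000/2.731300=6.721707
k=1: u−w=11.492000, u+w=-36.644000; √(b/2)=1.365650, √(2b)=2.731300; F=1.365650×11.492=15.694050, v=-36.644000/2.731300=-13.416322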